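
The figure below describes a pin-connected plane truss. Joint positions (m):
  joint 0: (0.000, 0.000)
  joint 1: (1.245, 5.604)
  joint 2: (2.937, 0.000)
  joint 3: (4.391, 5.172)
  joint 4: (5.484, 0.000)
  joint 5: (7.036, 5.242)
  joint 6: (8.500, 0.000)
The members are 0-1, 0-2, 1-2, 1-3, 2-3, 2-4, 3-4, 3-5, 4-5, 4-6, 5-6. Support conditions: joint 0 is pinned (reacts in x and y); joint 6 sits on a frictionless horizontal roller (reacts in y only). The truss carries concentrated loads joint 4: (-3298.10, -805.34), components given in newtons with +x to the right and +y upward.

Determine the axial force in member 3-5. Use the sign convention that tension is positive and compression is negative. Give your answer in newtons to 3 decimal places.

-301.412

N=7 nodes, M=11 members, R=3 reactions → 2N=14, M+R=14
member 0 (0-1): L=5.7406, (cx,cy)=(0.2169,0.9762)
member 1 (0-2): L=2.9370, (cx,cy)=(1.0000,0.0000)
member 2 (1-2): L=5.8539, (cx,cy)=(0.2890,-0.9573)
member 3 (1-3): L=3.1755, (cx,cy)=(0.9907,-0.1360)
member 4 (2-3): L=5.3725, (cx,cy)=(0.2706,0.9627)
member 5 (2-4): L=2.5470, (cx,cy)=(1.0000,0.0000)
member 6 (3-4): L=5.2862, (cx,cy)=(0.2068,-0.9784)
member 7 (3-5): L=2.6459, (cx,cy)=(0.9996,0.0265)
member 8 (4-5): L=5.4669, (cx,cy)=(0.2839,0.9589)
member 9 (4-6): L=3.0160, (cx,cy)=(1.0000,0.0000)
member 10 (5-6): L=5.4426, (cx,cy)=(0.2690,-0.9631)
solve A·x = −loads:
  F[0-1] = -292.7205 N (compression)
  F[0-2] = -3234.6162 N (compression)
  F[1-2] = +320.9050 N (tension)
  F[1-3] = -157.7043 N (compression)
  F[2-3] = -319.1168 N (compression)
  F[2-4] = -3055.4968 N (compression)
  F[3-4] = +283.9146 N (tension)
  F[3-5] = -301.4119 N (compression)
  F[4-5] = +550.1972 N (tension)
  F[4-6] = +145.1115 N (tension)
  F[5-6] = -539.4696 N (compression)
  Rx@0 = +3298.1000 N
  Ry@0 = +285.7536 N
  Ry@6 = +519.5864 N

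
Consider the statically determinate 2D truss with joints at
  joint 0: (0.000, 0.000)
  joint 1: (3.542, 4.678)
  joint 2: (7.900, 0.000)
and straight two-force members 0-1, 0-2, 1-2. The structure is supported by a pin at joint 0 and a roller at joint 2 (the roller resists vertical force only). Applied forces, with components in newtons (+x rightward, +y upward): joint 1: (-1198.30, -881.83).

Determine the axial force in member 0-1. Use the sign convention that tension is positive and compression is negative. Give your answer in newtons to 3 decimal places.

N=3 nodes, M=3 members, R=3 reactions → 2N=6, M+R=6
member 0 (0-1): L=5.8677, (cx,cy)=(0.6036,0.7973)
member 1 (0-2): L=7.9000, (cx,cy)=(1.0000,0.0000)
member 2 (1-2): L=6.3934, (cx,cy)=(0.6816,-0.7317)
solve A·x = −loads:
  F[0-1] = -1500.1962 N (compression)
  F[0-2] = -292.7101 N (compression)
  F[1-2] = +429.4215 N (tension)
  Rx@0 = +1198.3000 N
  Ry@0 = +1196.0332 N
  Ry@2 = -314.2032 N

-1500.196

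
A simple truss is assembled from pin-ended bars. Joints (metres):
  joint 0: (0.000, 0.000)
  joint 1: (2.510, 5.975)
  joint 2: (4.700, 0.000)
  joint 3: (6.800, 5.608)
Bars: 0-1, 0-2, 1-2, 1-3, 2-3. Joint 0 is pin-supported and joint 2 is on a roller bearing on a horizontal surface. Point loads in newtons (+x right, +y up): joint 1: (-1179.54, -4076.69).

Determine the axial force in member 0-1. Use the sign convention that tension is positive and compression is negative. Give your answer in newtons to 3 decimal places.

N=4 nodes, M=5 members, R=3 reactions → 2N=8, M+R=8
member 0 (0-1): L=6.4808, (cx,cy)=(0.3873,0.9220)
member 1 (0-2): L=4.7000, (cx,cy)=(1.0000,0.0000)
member 2 (1-2): L=6.3637, (cx,cy)=(0.3441,-0.9389)
member 3 (1-3): L=4.3057, (cx,cy)=(0.9964,-0.0852)
member 4 (2-3): L=5.9883, (cx,cy)=(0.3507,0.9365)
solve A·x = −loads:
  F[0-1] = -3686.8256 N (compression)
  F[0-2] = +248.3604 N (tension)
  F[1-2] = -721.6859 N (compression)
  F[1-3] = +0.0000 N (tension)
  F[2-3] = -0.0000 N (compression)
  Rx@0 = +1179.5400 N
  Ry@0 = +3399.0857 N
  Ry@2 = +677.6043 N

-3686.826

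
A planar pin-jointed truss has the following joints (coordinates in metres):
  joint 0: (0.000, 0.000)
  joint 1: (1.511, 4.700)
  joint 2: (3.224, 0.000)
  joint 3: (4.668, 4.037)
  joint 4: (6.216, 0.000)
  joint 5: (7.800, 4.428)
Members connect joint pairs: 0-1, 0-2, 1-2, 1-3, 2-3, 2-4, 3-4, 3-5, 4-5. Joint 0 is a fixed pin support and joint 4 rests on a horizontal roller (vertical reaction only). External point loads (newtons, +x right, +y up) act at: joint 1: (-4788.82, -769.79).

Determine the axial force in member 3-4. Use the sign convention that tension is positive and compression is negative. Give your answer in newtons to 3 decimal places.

3677.558

N=6 nodes, M=9 members, R=3 reactions → 2N=12, M+R=12
member 0 (0-1): L=4.9369, (cx,cy)=(0.3061,0.9520)
member 1 (0-2): L=3.2240, (cx,cy)=(1.0000,0.0000)
member 2 (1-2): L=5.0024, (cx,cy)=(0.3424,-0.9395)
member 3 (1-3): L=3.2259, (cx,cy)=(0.9787,-0.2055)
member 4 (2-3): L=4.2875, (cx,cy)=(0.3368,0.9416)
member 5 (2-4): L=2.9920, (cx,cy)=(1.0000,0.0000)
member 6 (3-4): L=4.3236, (cx,cy)=(0.3580,-0.9337)
member 7 (3-5): L=3.1563, (cx,cy)=(0.9923,0.1239)
member 8 (4-5): L=4.7028, (cx,cy)=(0.3368,0.9416)
solve A·x = −loads:
  F[0-1] = -4415.4477 N (compression)
  F[0-2] = -3437.4209 N (compression)
  F[1-2] = +3125.6217 N (tension)
  F[1-3] = +2418.7406 N (tension)
  F[2-3] = -3118.8630 N (compression)
  F[2-4] = -1316.6888 N (compression)
  F[3-4] = +3677.5578 N (tension)
  F[3-5] = -0.0000 N (tension)
  F[4-5] = -0.0000 N (tension)
  Rx@0 = +4788.8200 N
  Ry@0 = +4203.5579 N
  Ry@4 = -3433.7679 N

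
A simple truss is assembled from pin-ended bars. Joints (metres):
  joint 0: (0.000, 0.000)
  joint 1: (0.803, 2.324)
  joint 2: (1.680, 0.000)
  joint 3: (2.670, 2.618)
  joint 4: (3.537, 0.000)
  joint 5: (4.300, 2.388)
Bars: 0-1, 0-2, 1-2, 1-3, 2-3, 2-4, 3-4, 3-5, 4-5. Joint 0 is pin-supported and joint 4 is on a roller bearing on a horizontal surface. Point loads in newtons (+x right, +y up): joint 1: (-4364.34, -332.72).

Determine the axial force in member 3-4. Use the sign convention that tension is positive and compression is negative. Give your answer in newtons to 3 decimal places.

N=6 nodes, M=9 members, R=3 reactions → 2N=12, M+R=12
member 0 (0-1): L=2.4588, (cx,cy)=(0.3266,0.9452)
member 1 (0-2): L=1.6800, (cx,cy)=(1.0000,0.0000)
member 2 (1-2): L=2.4840, (cx,cy)=(0.3531,-0.9356)
member 3 (1-3): L=1.8900, (cx,cy)=(0.9878,0.1556)
member 4 (2-3): L=2.7989, (cx,cy)=(0.3537,0.9354)
member 5 (2-4): L=1.8570, (cx,cy)=(1.0000,0.0000)
member 6 (3-4): L=2.7578, (cx,cy)=(0.3144,-0.9493)
member 7 (3-5): L=1.6461, (cx,cy)=(0.9902,-0.1397)
member 8 (4-5): L=2.5069, (cx,cy)=(0.3044,0.9526)
solve A·x = −loads:
  F[0-1] = -3306.0626 N (compression)
  F[0-2] = -3284.6470 N (compression)
  F[1-2] = +3338.7008 N (tension)
  F[1-3] = +2131.8225 N (tension)
  F[2-3] = -3339.5669 N (compression)
  F[2-4] = -924.6466 N (compression)
  F[3-4] = +2941.1948 N (tension)
  F[3-5] = -0.0000 N (tension)
  F[4-5] = -0.0000 N (tension)
  Rx@0 = +4364.3400 N
  Ry@0 = +3124.7901 N
  Ry@4 = -2792.0701 N

2941.195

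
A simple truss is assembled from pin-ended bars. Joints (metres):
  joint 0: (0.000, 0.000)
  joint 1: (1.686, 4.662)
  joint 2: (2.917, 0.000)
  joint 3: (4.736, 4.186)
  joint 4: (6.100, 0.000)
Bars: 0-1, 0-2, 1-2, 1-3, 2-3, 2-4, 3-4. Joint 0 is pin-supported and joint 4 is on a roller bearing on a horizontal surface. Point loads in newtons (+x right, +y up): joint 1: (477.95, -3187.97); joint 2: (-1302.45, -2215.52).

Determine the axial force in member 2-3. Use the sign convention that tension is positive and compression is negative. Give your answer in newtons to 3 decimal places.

2234.756

N=5 nodes, M=7 members, R=3 reactions → 2N=10, M+R=10
member 0 (0-1): L=4.9575, (cx,cy)=(0.3401,0.9404)
member 1 (0-2): L=2.9170, (cx,cy)=(1.0000,0.0000)
member 2 (1-2): L=4.8218, (cx,cy)=(0.2553,-0.9669)
member 3 (1-3): L=3.0869, (cx,cy)=(0.9880,-0.1542)
member 4 (2-3): L=4.5641, (cx,cy)=(0.3985,0.9172)
member 5 (2-4): L=3.1830, (cx,cy)=(1.0000,0.0000)
member 6 (3-4): L=4.4026, (cx,cy)=(0.3098,-0.9508)
solve A·x = −loads:
  F[0-1] = -3293.9669 N (compression)
  F[0-2] = +295.7470 N (tension)
  F[1-2] = +171.5996 N (tension)
  F[1-3] = -1661.8827 N (compression)
  F[2-3] = +2234.7561 N (tension)
  F[2-4] = +751.3625 N (tension)
  F[3-4] = -2425.1950 N (compression)
  Rx@0 = +824.5000 N
  Ry@0 = +3097.6224 N
  Ry@4 = +2305.8676 N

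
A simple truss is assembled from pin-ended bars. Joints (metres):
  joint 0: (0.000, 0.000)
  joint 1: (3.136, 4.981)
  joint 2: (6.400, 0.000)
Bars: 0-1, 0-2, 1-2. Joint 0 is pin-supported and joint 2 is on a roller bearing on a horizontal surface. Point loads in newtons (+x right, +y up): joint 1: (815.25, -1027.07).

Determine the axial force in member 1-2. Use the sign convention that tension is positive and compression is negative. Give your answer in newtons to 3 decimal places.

N=3 nodes, M=3 members, R=3 reactions → 2N=6, M+R=6
member 0 (0-1): L=5.8860, (cx,cy)=(0.5328,0.8462)
member 1 (0-2): L=6.4000, (cx,cy)=(1.0000,0.0000)
member 2 (1-2): L=5.9552, (cx,cy)=(0.5481,-0.8364)
solve A·x = −loads:
  F[0-1] = +130.7988 N (tension)
  F[0-2] = +745.5616 N (tension)
  F[1-2] = -1360.2778 N (compression)
  Rx@0 = -815.2500 N
  Ry@0 = -110.6881 N
  Ry@2 = +1137.7581 N

-1360.278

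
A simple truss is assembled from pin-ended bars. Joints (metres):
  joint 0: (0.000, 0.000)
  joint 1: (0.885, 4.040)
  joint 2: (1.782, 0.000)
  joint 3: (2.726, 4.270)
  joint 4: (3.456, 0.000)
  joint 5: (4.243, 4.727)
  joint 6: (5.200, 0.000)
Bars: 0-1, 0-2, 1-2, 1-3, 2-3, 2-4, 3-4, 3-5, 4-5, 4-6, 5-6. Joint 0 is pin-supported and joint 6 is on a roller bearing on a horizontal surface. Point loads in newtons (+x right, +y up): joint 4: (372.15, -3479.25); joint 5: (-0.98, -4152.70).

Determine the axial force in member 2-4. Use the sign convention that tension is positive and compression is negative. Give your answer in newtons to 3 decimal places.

N=7 nodes, M=11 members, R=3 reactions → 2N=14, M+R=14
member 0 (0-1): L=4.1358, (cx,cy)=(0.2140,0.9768)
member 1 (0-2): L=1.7820, (cx,cy)=(1.0000,0.0000)
member 2 (1-2): L=4.1384, (cx,cy)=(0.2168,-0.9762)
member 3 (1-3): L=1.8553, (cx,cy)=(0.9923,0.1240)
member 4 (2-3): L=4.3731, (cx,cy)=(0.2159,0.9764)
member 5 (2-4): L=1.6740, (cx,cy)=(1.0000,0.0000)
member 6 (3-4): L=4.3320, (cx,cy)=(0.1685,-0.9857)
member 7 (3-5): L=1.5843, (cx,cy)=(0.9575,0.2884)
member 8 (4-5): L=4.7921, (cx,cy)=(0.1642,0.9864)
member 9 (4-6): L=1.7440, (cx,cy)=(1.0000,0.0000)
member 10 (5-6): L=4.8229, (cx,cy)=(0.1984,-0.9801)
solve A·x = −loads:
  F[0-1] = -1977.8474 N (compression)
  F[0-2] = +794.4003 N (tension)
  F[1-2] = +1872.9671 N (tension)
  F[1-3] = -835.6445 N (compression)
  F[2-3] = -1872.5904 N (compression)
  F[2-4] = +1604.5952 N (tension)
  F[3-4] = +1505.5621 N (tension)
  F[3-5] = -1553.1512 N (compression)
  F[4-5] = +2022.6827 N (tension)
  F[4-6] = +1153.9707 N (tension)
  F[5-6] = -5815.5556 N (compression)
  Rx@0 = -371.1700 N
  Ry@0 = +1932.0343 N
  Ry@6 = +5699.9157 N

1604.595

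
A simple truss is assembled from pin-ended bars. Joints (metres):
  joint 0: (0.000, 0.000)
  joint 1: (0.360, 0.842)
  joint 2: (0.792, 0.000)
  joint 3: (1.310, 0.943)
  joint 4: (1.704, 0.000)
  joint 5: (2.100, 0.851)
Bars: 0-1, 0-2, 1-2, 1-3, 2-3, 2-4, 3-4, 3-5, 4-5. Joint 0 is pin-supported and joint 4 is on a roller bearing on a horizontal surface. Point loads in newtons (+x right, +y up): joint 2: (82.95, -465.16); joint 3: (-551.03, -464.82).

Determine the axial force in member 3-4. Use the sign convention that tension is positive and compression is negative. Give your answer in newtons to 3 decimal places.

-291.105

N=6 nodes, M=9 members, R=3 reactions → 2N=12, M+R=12
member 0 (0-1): L=0.9157, (cx,cy)=(0.3931,0.9195)
member 1 (0-2): L=0.7920, (cx,cy)=(1.0000,0.0000)
member 2 (1-2): L=0.9464, (cx,cy)=(0.4565,-0.8897)
member 3 (1-3): L=0.9554, (cx,cy)=(0.9944,0.1057)
member 4 (2-3): L=1.0759, (cx,cy)=(0.4815,0.8765)
member 5 (2-4): L=0.9120, (cx,cy)=(1.0000,0.0000)
member 6 (3-4): L=1.0220, (cx,cy)=(0.3855,-0.9227)
member 7 (3-5): L=0.7953, (cx,cy)=(0.9933,-0.1157)
member 8 (4-5): L=0.9386, (cx,cy)=(0.4219,0.9066)
solve A·x = −loads:
  F[0-1] = -719.2917 N (compression)
  F[0-2] = -185.3060 N (compression)
  F[1-2] = +672.8547 N (tension)
  F[1-3] = -593.2489 N (compression)
  F[2-3] = -152.3139 N (compression)
  F[2-4] = +112.2265 N (tension)
  F[3-4] = -291.1055 N (compression)
  F[3-5] = -0.0000 N (compression)
  F[4-5] = +0.0000 N (tension)
  Rx@0 = +468.0800 N
  Ry@0 = +661.3769 N
  Ry@4 = +268.6031 N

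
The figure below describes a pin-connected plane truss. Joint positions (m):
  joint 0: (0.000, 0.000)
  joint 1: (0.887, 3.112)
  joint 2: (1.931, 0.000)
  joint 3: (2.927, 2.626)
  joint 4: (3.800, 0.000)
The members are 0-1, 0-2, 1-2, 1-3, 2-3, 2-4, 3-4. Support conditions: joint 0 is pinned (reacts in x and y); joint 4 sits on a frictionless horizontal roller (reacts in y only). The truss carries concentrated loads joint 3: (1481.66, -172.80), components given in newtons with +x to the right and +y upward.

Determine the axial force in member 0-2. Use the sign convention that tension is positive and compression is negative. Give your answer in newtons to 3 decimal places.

1201.136

N=5 nodes, M=7 members, R=3 reactions → 2N=10, M+R=10
member 0 (0-1): L=3.2359, (cx,cy)=(0.2741,0.9617)
member 1 (0-2): L=1.9310, (cx,cy)=(1.0000,0.0000)
member 2 (1-2): L=3.2825, (cx,cy)=(0.3181,-0.9481)
member 3 (1-3): L=2.0971, (cx,cy)=(0.9728,-0.2317)
member 4 (2-3): L=2.8085, (cx,cy)=(0.3546,0.9350)
member 5 (2-4): L=1.8690, (cx,cy)=(1.0000,0.0000)
member 6 (3-4): L=2.7673, (cx,cy)=(0.3155,-0.9489)
solve A·x = −loads:
  F[0-1] = +1023.4043 N (tension)
  F[0-2] = +1201.1358 N (tension)
  F[1-2] = -1204.9030 N (compression)
  F[1-3] = +682.3257 N (tension)
  F[2-3] = +1221.7414 N (tension)
  F[2-4] = +384.6408 N (tension)
  F[3-4] = -1219.2672 N (compression)
  Rx@0 = -1481.6600 N
  Ry@0 = -984.2065 N
  Ry@4 = +1157.0065 N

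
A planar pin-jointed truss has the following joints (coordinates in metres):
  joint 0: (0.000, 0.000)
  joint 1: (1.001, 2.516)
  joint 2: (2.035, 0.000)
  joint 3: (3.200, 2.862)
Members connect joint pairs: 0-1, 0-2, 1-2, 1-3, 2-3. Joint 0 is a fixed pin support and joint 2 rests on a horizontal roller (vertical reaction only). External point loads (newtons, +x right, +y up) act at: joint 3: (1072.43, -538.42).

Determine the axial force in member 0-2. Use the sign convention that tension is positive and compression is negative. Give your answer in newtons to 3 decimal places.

349.733

N=4 nodes, M=5 members, R=3 reactions → 2N=8, M+R=8
member 0 (0-1): L=2.7078, (cx,cy)=(0.3697,0.9292)
member 1 (0-2): L=2.0350, (cx,cy)=(1.0000,0.0000)
member 2 (1-2): L=2.7202, (cx,cy)=(0.3801,-0.9249)
member 3 (1-3): L=2.2261, (cx,cy)=(0.9878,0.1554)
member 4 (2-3): L=3.0900, (cx,cy)=(0.3770,0.9262)
solve A·x = −loads:
  F[0-1] = +1954.9733 N (tension)
  F[0-2] = +349.7333 N (tension)
  F[1-2] = -1729.1517 N (compression)
  F[1-3] = +1396.9615 N (tension)
  F[2-3] = -815.7505 N (compression)
  Rx@0 = -1072.4300 N
  Ry@0 = -1816.4884 N
  Ry@2 = +2354.9084 N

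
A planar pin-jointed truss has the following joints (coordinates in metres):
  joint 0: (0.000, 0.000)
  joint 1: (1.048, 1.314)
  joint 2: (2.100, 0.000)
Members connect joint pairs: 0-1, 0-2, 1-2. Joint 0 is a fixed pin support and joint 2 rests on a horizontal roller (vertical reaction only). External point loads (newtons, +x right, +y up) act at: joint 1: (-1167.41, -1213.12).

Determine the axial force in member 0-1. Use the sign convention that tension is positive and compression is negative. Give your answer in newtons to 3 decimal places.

N=3 nodes, M=3 members, R=3 reactions → 2N=6, M+R=6
member 0 (0-1): L=1.6807, (cx,cy)=(0.6235,0.7818)
member 1 (0-2): L=2.1000, (cx,cy)=(1.0000,0.0000)
member 2 (1-2): L=1.6832, (cx,cy)=(0.6250,-0.7806)
solve A·x = −loads:
  F[0-1] = -1711.6732 N (compression)
  F[0-2] = -100.1245 N (compression)
  F[1-2] = +160.2031 N (tension)
  Rx@0 = +1167.4100 N
  Ry@0 = +1338.1805 N
  Ry@2 = -125.0605 N

-1711.673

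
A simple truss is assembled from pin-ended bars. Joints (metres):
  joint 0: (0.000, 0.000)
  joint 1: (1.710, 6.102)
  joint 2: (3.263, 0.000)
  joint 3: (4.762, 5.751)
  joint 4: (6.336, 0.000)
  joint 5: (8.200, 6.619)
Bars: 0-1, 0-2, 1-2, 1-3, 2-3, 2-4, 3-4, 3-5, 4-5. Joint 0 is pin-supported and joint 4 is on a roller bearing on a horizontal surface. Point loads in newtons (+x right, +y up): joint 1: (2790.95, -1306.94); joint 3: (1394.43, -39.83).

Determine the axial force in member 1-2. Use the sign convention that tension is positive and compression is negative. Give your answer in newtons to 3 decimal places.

N=6 nodes, M=9 members, R=3 reactions → 2N=12, M+R=12
member 0 (0-1): L=6.3371, (cx,cy)=(0.2698,0.9629)
member 1 (0-2): L=3.2630, (cx,cy)=(1.0000,0.0000)
member 2 (1-2): L=6.2965, (cx,cy)=(0.2466,-0.9691)
member 3 (1-3): L=3.0721, (cx,cy)=(0.9935,-0.1143)
member 4 (2-3): L=5.9431, (cx,cy)=(0.2522,0.9677)
member 5 (2-4): L=3.0730, (cx,cy)=(1.0000,0.0000)
member 6 (3-4): L=5.9625, (cx,cy)=(0.2640,-0.9645)
member 7 (3-5): L=3.5459, (cx,cy)=(0.9696,0.2448)
member 8 (4-5): L=6.8765, (cx,cy)=(0.2711,0.9626)
solve A·x = −loads:
  F[0-1] = +3104.6144 N (tension)
  F[0-2] = +3347.6289 N (tension)
  F[1-2] = -4328.2480 N (compression)
  F[1-3] = -891.5003 N (compression)
  F[2-3] = +4334.6758 N (tension)
  F[2-4] = +1186.7863 N (tension)
  F[3-4] = -4495.6929 N (compression)
  F[3-5] = -0.0000 N (compression)
  F[4-5] = -0.0000 N (compression)
  Rx@0 = -4185.3800 N
  Ry@0 = -2989.4487 N
  Ry@4 = +4336.2187 N

-4328.248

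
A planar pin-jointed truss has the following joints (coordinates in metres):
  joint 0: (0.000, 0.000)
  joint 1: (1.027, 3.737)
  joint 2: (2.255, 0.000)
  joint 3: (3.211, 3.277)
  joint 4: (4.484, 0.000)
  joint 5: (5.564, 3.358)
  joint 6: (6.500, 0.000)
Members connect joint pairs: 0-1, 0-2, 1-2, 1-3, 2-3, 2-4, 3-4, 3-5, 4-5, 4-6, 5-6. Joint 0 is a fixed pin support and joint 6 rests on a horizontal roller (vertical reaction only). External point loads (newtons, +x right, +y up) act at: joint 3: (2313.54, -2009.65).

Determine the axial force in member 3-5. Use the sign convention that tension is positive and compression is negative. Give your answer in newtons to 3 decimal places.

N=7 nodes, M=11 members, R=3 reactions → 2N=14, M+R=14
member 0 (0-1): L=3.8756, (cx,cy)=(0.2650,0.9642)
member 1 (0-2): L=2.2550, (cx,cy)=(1.0000,0.0000)
member 2 (1-2): L=3.9336, (cx,cy)=(0.3122,-0.9500)
member 3 (1-3): L=2.2319, (cx,cy)=(0.9785,-0.2061)
member 4 (2-3): L=3.4136, (cx,cy)=(0.2801,0.9600)
member 5 (2-4): L=2.2290, (cx,cy)=(1.0000,0.0000)
member 6 (3-4): L=3.5156, (cx,cy)=(0.3621,-0.9321)
member 7 (3-5): L=2.3544, (cx,cy)=(0.9994,0.0344)
member 8 (4-5): L=3.5274, (cx,cy)=(0.3062,0.9520)
member 9 (4-6): L=2.0160, (cx,cy)=(1.0000,0.0000)
member 10 (5-6): L=3.4860, (cx,cy)=(0.2685,-0.9633)
solve A·x = −loads:
  F[0-1] = +155.0399 N (tension)
  F[0-2] = +2272.4553 N (tension)
  F[1-2] = -178.8489 N (compression)
  F[1-3] = +99.0447 N (tension)
  F[2-3] = +176.9930 N (tension)
  F[2-4] = +2167.0537 N (tension)
  F[3-4] = -2364.7456 N (compression)
  F[3-5] = -1311.5485 N (compression)
  F[4-5] = +2315.4687 N (tension)
  F[4-6] = +601.8350 N (tension)
  F[5-6] = -2241.4553 N (compression)
  Rx@0 = -2313.5400 N
  Ry@0 = -149.4972 N
  Ry@6 = +2159.1472 N

-1311.549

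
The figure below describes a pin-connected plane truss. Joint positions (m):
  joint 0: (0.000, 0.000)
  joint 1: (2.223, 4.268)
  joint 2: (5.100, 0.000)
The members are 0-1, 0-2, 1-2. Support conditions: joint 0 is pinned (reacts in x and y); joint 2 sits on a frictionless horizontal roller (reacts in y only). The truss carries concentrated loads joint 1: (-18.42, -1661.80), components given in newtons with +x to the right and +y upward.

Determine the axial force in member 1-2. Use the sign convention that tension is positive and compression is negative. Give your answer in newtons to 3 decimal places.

-854.962

N=3 nodes, M=3 members, R=3 reactions → 2N=6, M+R=6
member 0 (0-1): L=4.8122, (cx,cy)=(0.4619,0.8869)
member 1 (0-2): L=5.1000, (cx,cy)=(1.0000,0.0000)
member 2 (1-2): L=5.1471, (cx,cy)=(0.5590,-0.8292)
solve A·x = −loads:
  F[0-1] = -1074.3694 N (compression)
  F[0-2] = +477.8828 N (tension)
  F[1-2] = -854.9619 N (compression)
  Rx@0 = +18.4200 N
  Ry@0 = +952.8657 N
  Ry@2 = +708.9343 N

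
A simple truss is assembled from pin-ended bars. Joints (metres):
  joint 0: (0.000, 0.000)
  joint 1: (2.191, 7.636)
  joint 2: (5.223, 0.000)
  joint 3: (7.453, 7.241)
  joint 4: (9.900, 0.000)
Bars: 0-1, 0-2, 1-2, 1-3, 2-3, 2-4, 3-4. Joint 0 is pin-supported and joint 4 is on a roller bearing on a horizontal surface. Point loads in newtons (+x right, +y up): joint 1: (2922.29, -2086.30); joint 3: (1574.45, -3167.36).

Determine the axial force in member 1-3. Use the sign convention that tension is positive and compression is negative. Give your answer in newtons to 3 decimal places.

N=5 nodes, M=7 members, R=3 reactions → 2N=10, M+R=10
member 0 (0-1): L=7.9441, (cx,cy)=(0.2758,0.9612)
member 1 (0-2): L=5.2230, (cx,cy)=(1.0000,0.0000)
member 2 (1-2): L=8.2159, (cx,cy)=(0.3690,-0.9294)
member 3 (1-3): L=5.2768, (cx,cy)=(0.9972,-0.0749)
member 4 (2-3): L=7.5766, (cx,cy)=(0.2943,0.9557)
member 5 (2-4): L=4.6770, (cx,cy)=(1.0000,0.0000)
member 6 (3-4): L=7.6433, (cx,cy)=(0.3202,-0.9474)
solve A·x = −loads:
  F[0-1] = +1038.3940 N (tension)
  F[0-2] = +4210.3493 N (tension)
  F[1-2] = -3201.1925 N (compression)
  F[1-3] = -1458.6264 N (compression)
  F[2-3] = +3113.1294 N (tension)
  F[2-4] = +2112.7060 N (tension)
  F[3-4] = -6599.1115 N (compression)
  Rx@0 = -4496.7400 N
  Ry@0 = -998.1194 N
  Ry@4 = +6251.7794 N

-1458.626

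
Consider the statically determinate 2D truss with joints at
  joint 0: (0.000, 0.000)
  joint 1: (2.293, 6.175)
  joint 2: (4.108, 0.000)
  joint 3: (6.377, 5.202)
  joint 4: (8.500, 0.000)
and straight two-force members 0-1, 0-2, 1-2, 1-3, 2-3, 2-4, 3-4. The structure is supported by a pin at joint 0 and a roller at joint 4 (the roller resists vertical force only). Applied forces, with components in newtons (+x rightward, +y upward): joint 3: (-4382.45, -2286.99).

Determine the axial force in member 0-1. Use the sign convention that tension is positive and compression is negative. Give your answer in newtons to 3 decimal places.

-3470.325

N=5 nodes, M=7 members, R=3 reactions → 2N=10, M+R=10
member 0 (0-1): L=6.5870, (cx,cy)=(0.3481,0.9375)
member 1 (0-2): L=4.1080, (cx,cy)=(1.0000,0.0000)
member 2 (1-2): L=6.4362, (cx,cy)=(0.2820,-0.9594)
member 3 (1-3): L=4.1983, (cx,cy)=(0.9728,-0.2318)
member 4 (2-3): L=5.6753, (cx,cy)=(0.3998,0.9166)
member 5 (2-4): L=4.3920, (cx,cy)=(1.0000,0.0000)
member 6 (3-4): L=5.6185, (cx,cy)=(0.3779,-0.9259)
solve A·x = −loads:
  F[0-1] = -3470.3252 N (compression)
  F[0-2] = -3174.3941 N (compression)
  F[1-2] = +3968.8029 N (tension)
  F[1-3] = -2392.3883 N (compression)
  F[2-3] = -4154.1809 N (compression)
  F[2-4] = -394.3502 N (compression)
  F[3-4] = +1043.6507 N (tension)
  Rx@0 = +4382.4500 N
  Ry@0 = +3253.2688 N
  Ry@4 = -966.2788 N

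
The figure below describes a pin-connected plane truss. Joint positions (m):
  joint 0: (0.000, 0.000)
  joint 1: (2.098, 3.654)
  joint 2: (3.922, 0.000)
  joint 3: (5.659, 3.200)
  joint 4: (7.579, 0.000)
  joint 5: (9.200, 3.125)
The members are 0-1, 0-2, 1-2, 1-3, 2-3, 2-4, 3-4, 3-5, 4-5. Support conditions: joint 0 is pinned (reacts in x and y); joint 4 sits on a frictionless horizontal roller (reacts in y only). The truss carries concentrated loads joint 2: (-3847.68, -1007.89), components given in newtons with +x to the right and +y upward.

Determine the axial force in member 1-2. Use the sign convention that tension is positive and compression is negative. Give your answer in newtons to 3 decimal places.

N=6 nodes, M=9 members, R=3 reactions → 2N=12, M+R=12
member 0 (0-1): L=4.2135, (cx,cy)=(0.4979,0.8672)
member 1 (0-2): L=3.9220, (cx,cy)=(1.0000,0.0000)
member 2 (1-2): L=4.0840, (cx,cy)=(0.4466,-0.8947)
member 3 (1-3): L=3.5898, (cx,cy)=(0.9920,-0.1265)
member 4 (2-3): L=3.6410, (cx,cy)=(0.4771,0.8789)
member 5 (2-4): L=3.6570, (cx,cy)=(1.0000,0.0000)
member 6 (3-4): L=3.7318, (cx,cy)=(0.5145,-0.8575)
member 7 (3-5): L=3.5418, (cx,cy)=(0.9998,-0.0212)
member 8 (4-5): L=3.5204, (cx,cy)=(0.4605,0.8877)
solve A·x = −loads:
  F[0-1] = -560.7864 N (compression)
  F[0-2] = -3568.4493 N (compression)
  F[1-2] = +622.9853 N (tension)
  F[1-3] = -561.9844 N (compression)
  F[2-3] = +512.5811 N (tension)
  F[2-4] = +312.9393 N (tension)
  F[3-4] = -608.2446 N (compression)
  F[3-5] = +0.0000 N (tension)
  F[4-5] = -0.0000 N (compression)
  Rx@0 = +3847.6800 N
  Ry@0 = +486.3245 N
  Ry@4 = +521.5655 N

622.985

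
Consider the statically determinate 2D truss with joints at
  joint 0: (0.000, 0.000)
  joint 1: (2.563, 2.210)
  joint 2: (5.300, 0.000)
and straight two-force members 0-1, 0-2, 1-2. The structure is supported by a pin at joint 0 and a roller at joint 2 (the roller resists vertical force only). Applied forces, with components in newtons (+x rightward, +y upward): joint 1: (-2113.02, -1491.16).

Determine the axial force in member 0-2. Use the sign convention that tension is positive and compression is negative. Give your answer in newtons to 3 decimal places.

N=3 nodes, M=3 members, R=3 reactions → 2N=6, M+R=6
member 0 (0-1): L=3.3842, (cx,cy)=(0.7573,0.6530)
member 1 (0-2): L=5.3000, (cx,cy)=(1.0000,0.0000)
member 2 (1-2): L=3.5179, (cx,cy)=(0.7780,-0.6282)
solve A·x = −loads:
  F[0-1] = -2528.4502 N (compression)
  F[0-2] = -198.1378 N (compression)
  F[1-2] = +254.6653 N (tension)
  Rx@0 = +2113.0200 N
  Ry@0 = +1651.1470 N
  Ry@2 = -159.9870 N

-198.138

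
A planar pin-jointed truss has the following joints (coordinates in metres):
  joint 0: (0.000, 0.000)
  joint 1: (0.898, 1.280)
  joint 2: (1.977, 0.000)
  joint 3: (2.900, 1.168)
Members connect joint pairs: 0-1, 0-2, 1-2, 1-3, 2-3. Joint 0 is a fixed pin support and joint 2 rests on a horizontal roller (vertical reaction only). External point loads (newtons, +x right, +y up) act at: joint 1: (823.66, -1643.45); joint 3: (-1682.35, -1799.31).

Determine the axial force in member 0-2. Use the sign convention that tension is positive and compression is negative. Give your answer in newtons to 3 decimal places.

-495.588

N=4 nodes, M=5 members, R=3 reactions → 2N=8, M+R=8
member 0 (0-1): L=1.5636, (cx,cy)=(0.5743,0.8186)
member 1 (0-2): L=1.9770, (cx,cy)=(1.0000,0.0000)
member 2 (1-2): L=1.6741, (cx,cy)=(0.6445,-0.7646)
member 3 (1-3): L=2.0051, (cx,cy)=(0.9984,-0.0559)
member 4 (2-3): L=1.4887, (cx,cy)=(0.6200,0.7846)
solve A·x = −loads:
  F[0-1] = -632.2286 N (compression)
  F[0-2] = -495.5881 N (compression)
  F[1-2] = -1454.2957 N (compression)
  F[1-3] = -249.8264 N (compression)
  F[2-3] = -2311.0970 N (compression)
  Rx@0 = +858.6900 N
  Ry@0 = +517.5617 N
  Ry@2 = +2925.1983 N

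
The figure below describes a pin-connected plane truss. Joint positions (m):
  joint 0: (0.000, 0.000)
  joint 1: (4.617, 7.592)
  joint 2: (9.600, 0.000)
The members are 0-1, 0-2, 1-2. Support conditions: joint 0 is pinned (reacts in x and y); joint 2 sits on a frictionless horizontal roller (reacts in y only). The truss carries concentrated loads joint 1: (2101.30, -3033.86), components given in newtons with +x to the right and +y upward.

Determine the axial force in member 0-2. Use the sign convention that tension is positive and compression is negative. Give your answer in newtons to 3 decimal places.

2048.383

N=3 nodes, M=3 members, R=3 reactions → 2N=6, M+R=6
member 0 (0-1): L=8.8857, (cx,cy)=(0.5196,0.8544)
member 1 (0-2): L=9.6000, (cx,cy)=(1.0000,0.0000)
member 2 (1-2): L=9.0812, (cx,cy)=(0.5487,-0.8360)
solve A·x = −loads:
  F[0-1] = +101.8424 N (tension)
  F[0-2] = +2048.3826 N (tension)
  F[1-2] = -3733.0595 N (compression)
  Rx@0 = -2101.3000 N
  Ry@0 = -87.0151 N
  Ry@2 = +3120.8751 N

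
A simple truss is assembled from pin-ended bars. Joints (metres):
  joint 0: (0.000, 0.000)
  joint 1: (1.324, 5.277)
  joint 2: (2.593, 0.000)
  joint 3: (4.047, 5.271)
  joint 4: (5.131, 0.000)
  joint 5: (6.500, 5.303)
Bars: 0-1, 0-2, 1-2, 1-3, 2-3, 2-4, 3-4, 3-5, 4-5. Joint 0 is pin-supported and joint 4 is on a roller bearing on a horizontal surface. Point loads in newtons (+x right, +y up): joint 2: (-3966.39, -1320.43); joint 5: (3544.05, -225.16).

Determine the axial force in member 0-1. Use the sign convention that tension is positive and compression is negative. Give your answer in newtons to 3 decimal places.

3164.938

N=6 nodes, M=9 members, R=3 reactions → 2N=12, M+R=12
member 0 (0-1): L=5.4406, (cx,cy)=(0.2434,0.9699)
member 1 (0-2): L=2.5930, (cx,cy)=(1.0000,0.0000)
member 2 (1-2): L=5.4274, (cx,cy)=(0.2338,-0.9723)
member 3 (1-3): L=2.7230, (cx,cy)=(1.0000,-0.0022)
member 4 (2-3): L=5.4679, (cx,cy)=(0.2659,0.9640)
member 5 (2-4): L=2.5380, (cx,cy)=(1.0000,0.0000)
member 6 (3-4): L=5.3813, (cx,cy)=(0.2014,-0.9795)
member 7 (3-5): L=2.4532, (cx,cy)=(0.9999,0.0130)
member 8 (4-5): L=5.4769, (cx,cy)=(0.2500,0.9683)
solve A·x = −loads:
  F[0-1] = +3164.9379 N (tension)
  F[0-2] = -1192.5506 N (compression)
  F[1-2] = -3160.7245 N (compression)
  F[1-3] = +1509.2294 N (tension)
  F[2-3] = +4557.6389 N (tension)
  F[2-4] = +822.8693 N (tension)
  F[3-4] = -4433.9599 N (compression)
  F[3-5] = +3614.6559 N (tension)
  F[4-5] = -281.2377 N (compression)
  Rx@0 = +422.3400 N
  Ry@0 = -3069.7895 N
  Ry@4 = +4615.3795 N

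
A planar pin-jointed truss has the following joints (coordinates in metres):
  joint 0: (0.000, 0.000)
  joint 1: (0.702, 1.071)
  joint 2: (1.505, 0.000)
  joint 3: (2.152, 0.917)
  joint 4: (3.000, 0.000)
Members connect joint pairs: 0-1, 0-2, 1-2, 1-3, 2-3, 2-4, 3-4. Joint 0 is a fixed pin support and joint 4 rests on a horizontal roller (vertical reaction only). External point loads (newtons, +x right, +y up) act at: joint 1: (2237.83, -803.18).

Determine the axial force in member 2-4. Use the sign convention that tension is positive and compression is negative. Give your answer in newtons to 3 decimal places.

912.594

N=5 nodes, M=7 members, R=3 reactions → 2N=10, M+R=10
member 0 (0-1): L=1.2806, (cx,cy)=(0.5482,0.8364)
member 1 (0-2): L=1.5050, (cx,cy)=(1.0000,0.0000)
member 2 (1-2): L=1.3386, (cx,cy)=(0.5999,-0.8001)
member 3 (1-3): L=1.4582, (cx,cy)=(0.9944,-0.1056)
member 4 (2-3): L=1.1223, (cx,cy)=(0.5765,0.8171)
member 5 (2-4): L=1.4950, (cx,cy)=(1.0000,0.0000)
member 6 (3-4): L=1.2490, (cx,cy)=(0.6789,-0.7342)
solve A·x = −loads:
  F[0-1] = +219.6083 N (tension)
  F[0-2] = +2117.4416 N (tension)
  F[1-2] = -1034.7435 N (compression)
  F[1-3] = -1505.1370 N (compression)
  F[2-3] = +1013.2130 N (tension)
  F[2-4] = +912.5936 N (tension)
  F[3-4] = -1344.1350 N (compression)
  Rx@0 = -2237.8300 N
  Ry@0 = -183.6694 N
  Ry@4 = +986.8494 N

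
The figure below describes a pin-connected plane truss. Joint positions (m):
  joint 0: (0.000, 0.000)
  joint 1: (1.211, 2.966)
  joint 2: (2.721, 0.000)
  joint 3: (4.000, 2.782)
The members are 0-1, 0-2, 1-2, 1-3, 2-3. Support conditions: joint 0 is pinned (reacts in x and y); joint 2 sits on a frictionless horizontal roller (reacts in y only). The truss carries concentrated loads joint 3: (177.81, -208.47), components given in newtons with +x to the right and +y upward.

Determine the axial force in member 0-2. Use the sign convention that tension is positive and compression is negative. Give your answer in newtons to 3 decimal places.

63.575

N=4 nodes, M=5 members, R=3 reactions → 2N=8, M+R=8
member 0 (0-1): L=3.2037, (cx,cy)=(0.3780,0.9258)
member 1 (0-2): L=2.7210, (cx,cy)=(1.0000,0.0000)
member 2 (1-2): L=3.3283, (cx,cy)=(0.4537,-0.8912)
member 3 (1-3): L=2.7951, (cx,cy)=(0.9978,-0.0658)
member 4 (2-3): L=3.0619, (cx,cy)=(0.4177,0.9086)
solve A·x = −loads:
  F[0-1] = +302.2094 N (tension)
  F[0-2] = +63.5746 N (tension)
  F[1-2] = -333.6211 N (compression)
  F[1-3] = +266.1739 N (tension)
  F[2-3] = -210.1606 N (compression)
  Rx@0 = -177.8100 N
  Ry@0 = -279.7870 N
  Ry@2 = +488.2570 N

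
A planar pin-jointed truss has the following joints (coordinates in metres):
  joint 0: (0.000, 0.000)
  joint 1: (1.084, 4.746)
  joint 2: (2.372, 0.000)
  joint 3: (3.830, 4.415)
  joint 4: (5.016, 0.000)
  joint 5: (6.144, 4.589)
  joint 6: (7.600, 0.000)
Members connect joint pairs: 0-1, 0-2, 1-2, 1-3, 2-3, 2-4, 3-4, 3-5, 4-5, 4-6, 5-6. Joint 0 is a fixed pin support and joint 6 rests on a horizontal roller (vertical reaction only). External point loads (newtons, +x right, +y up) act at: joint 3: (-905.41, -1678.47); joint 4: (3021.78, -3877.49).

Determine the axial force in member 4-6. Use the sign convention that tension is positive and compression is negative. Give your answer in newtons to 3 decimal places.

N=7 nodes, M=11 members, R=3 reactions → 2N=14, M+R=14
member 0 (0-1): L=4.8682, (cx,cy)=(0.2227,0.9749)
member 1 (0-2): L=2.3720, (cx,cy)=(1.0000,0.0000)
member 2 (1-2): L=4.9177, (cx,cy)=(0.2619,-0.9651)
member 3 (1-3): L=2.7659, (cx,cy)=(0.9928,-0.1197)
member 4 (2-3): L=4.6495, (cx,cy)=(0.3136,0.9496)
member 5 (2-4): L=2.6440, (cx,cy)=(1.0000,0.0000)
member 6 (3-4): L=4.5715, (cx,cy)=(0.2594,-0.9658)
member 7 (3-5): L=2.3205, (cx,cy)=(0.9972,0.0750)
member 8 (4-5): L=4.7256, (cx,cy)=(0.2387,0.9711)
member 9 (4-6): L=2.5840, (cx,cy)=(1.0000,0.0000)
member 10 (5-6): L=4.8144, (cx,cy)=(0.3024,-0.9532)
solve A·x = −loads:
  F[0-1] = -2745.8650 N (compression)
  F[0-2] = +2727.7880 N (tension)
  F[1-2] = +2946.5088 N (tension)
  F[1-3] = -1393.1583 N (compression)
  F[2-3] = -2994.6992 N (compression)
  F[2-4] = +4438.5973 N (tension)
  F[3-4] = +905.2561 N (tension)
  F[3-5] = -1656.3327 N (compression)
  F[4-5] = +3092.6259 N (tension)
  F[4-6] = +913.4606 N (tension)
  F[5-6] = -3020.4696 N (compression)
  Rx@0 = -2116.3700 N
  Ry@0 = +2676.9278 N
  Ry@6 = +2879.0322 N

913.461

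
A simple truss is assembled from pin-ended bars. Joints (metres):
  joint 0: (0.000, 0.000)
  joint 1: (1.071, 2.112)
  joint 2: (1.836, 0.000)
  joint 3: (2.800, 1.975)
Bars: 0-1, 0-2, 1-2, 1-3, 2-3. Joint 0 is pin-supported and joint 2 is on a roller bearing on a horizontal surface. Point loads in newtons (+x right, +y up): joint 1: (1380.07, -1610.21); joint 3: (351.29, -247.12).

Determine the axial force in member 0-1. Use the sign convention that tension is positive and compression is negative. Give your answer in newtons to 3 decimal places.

1596.907

N=4 nodes, M=5 members, R=3 reactions → 2N=8, M+R=8
member 0 (0-1): L=2.3680, (cx,cy)=(0.4523,0.8919)
member 1 (0-2): L=1.8360, (cx,cy)=(1.0000,0.0000)
member 2 (1-2): L=2.2463, (cx,cy)=(0.3406,-0.9402)
member 3 (1-3): L=1.7344, (cx,cy)=(0.9969,-0.0790)
member 4 (2-3): L=2.1977, (cx,cy)=(0.4386,0.8987)
solve A·x = −loads:
  F[0-1] = +1596.9066 N (tension)
  F[0-2] = +1009.1208 N (tension)
  F[1-2] = -3265.6745 N (compression)
  F[1-3] = +455.7619 N (tension)
  F[2-3] = -234.9265 N (compression)
  Rx@0 = -1731.3600 N
  Ry@0 = -1424.2476 N
  Ry@2 = +3281.5776 N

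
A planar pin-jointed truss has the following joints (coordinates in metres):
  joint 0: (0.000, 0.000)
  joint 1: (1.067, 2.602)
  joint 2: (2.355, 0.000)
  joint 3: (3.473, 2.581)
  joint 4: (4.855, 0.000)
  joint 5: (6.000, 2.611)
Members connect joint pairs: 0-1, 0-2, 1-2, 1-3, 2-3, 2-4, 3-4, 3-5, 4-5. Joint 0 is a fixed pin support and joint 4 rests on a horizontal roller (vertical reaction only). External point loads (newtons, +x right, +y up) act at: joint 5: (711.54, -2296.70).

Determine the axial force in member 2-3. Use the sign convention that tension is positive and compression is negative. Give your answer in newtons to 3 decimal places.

1015.298

N=6 nodes, M=9 members, R=3 reactions → 2N=12, M+R=12
member 0 (0-1): L=2.8123, (cx,cy)=(0.3794,0.9252)
member 1 (0-2): L=2.3550, (cx,cy)=(1.0000,0.0000)
member 2 (1-2): L=2.9033, (cx,cy)=(0.4436,-0.8962)
member 3 (1-3): L=2.4061, (cx,cy)=(1.0000,-0.0087)
member 4 (2-3): L=2.8127, (cx,cy)=(0.3975,0.9176)
member 5 (2-4): L=2.5000, (cx,cy)=(1.0000,0.0000)
member 6 (3-4): L=2.9277, (cx,cy)=(0.4720,-0.8816)
member 7 (3-5): L=2.5272, (cx,cy)=(0.9999,0.0119)
member 8 (4-5): L=2.8510, (cx,cy)=(0.4016,0.9158)
solve A·x = −loads:
  F[0-1] = +999.0124 N (tension)
  F[0-2] = +332.5066 N (tension)
  F[1-2] = -1039.5421 N (compression)
  F[1-3] = +840.2352 N (tension)
  F[2-3] = +1015.2976 N (tension)
  F[2-4] = -532.2214 N (compression)
  F[3-4] = -1025.2142 N (compression)
  F[3-5] = +1727.8266 N (tension)
  F[4-5] = -2530.2288 N (compression)
  Rx@0 = -711.5400 N
  Ry@0 = -924.3156 N
  Ry@4 = +3221.0156 N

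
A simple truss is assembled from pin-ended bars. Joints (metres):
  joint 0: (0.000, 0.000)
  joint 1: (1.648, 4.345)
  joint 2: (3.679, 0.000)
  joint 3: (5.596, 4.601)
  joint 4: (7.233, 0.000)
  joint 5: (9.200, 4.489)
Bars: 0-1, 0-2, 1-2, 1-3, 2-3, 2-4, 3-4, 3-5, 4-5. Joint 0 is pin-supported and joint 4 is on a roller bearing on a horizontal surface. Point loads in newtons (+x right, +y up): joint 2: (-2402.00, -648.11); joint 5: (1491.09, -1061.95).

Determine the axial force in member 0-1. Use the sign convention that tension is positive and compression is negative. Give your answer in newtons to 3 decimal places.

N=6 nodes, M=9 members, R=3 reactions → 2N=12, M+R=12
member 0 (0-1): L=4.6470, (cx,cy)=(0.3546,0.9350)
member 1 (0-2): L=3.6790, (cx,cy)=(1.0000,0.0000)
member 2 (1-2): L=4.7962, (cx,cy)=(0.4235,-0.9059)
member 3 (1-3): L=3.9563, (cx,cy)=(0.9979,0.0647)
member 4 (2-3): L=4.9844, (cx,cy)=(0.3846,0.9231)
member 5 (2-4): L=3.5540, (cx,cy)=(1.0000,0.0000)
member 6 (3-4): L=4.8835, (cx,cy)=(0.3352,-0.9421)
member 7 (3-5): L=3.6057, (cx,cy)=(0.9995,-0.0311)
member 8 (4-5): L=4.9010, (cx,cy)=(0.4013,0.9159)
solve A·x = −loads:
  F[0-1] = +958.0187 N (tension)
  F[0-2] = -1250.6568 N (compression)
  F[1-2] = -936.0892 N (compression)
  F[1-3] = +737.6854 N (tension)
  F[2-3] = +1620.7957 N (tension)
  F[2-4] = +131.5907 N (tension)
  F[3-4] = -1702.3339 N (compression)
  F[3-5] = +1931.0664 N (tension)
  F[4-5] = -1093.9379 N (compression)
  Rx@0 = +910.9100 N
  Ry@0 = -895.7522 N
  Ry@4 = +2605.8122 N

958.019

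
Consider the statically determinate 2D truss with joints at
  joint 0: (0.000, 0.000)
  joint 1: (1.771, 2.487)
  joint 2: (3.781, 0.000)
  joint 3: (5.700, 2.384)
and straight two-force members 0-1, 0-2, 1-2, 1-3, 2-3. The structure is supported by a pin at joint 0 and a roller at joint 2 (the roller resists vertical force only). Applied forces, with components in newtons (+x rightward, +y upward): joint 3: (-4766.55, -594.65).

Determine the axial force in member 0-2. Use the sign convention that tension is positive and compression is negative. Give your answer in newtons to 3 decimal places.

N=4 nodes, M=5 members, R=3 reactions → 2N=8, M+R=8
member 0 (0-1): L=3.0531, (cx,cy)=(0.5801,0.8146)
member 1 (0-2): L=3.7810, (cx,cy)=(1.0000,0.0000)
member 2 (1-2): L=3.1977, (cx,cy)=(0.6286,-0.7777)
member 3 (1-3): L=3.9303, (cx,cy)=(0.9997,-0.0262)
member 4 (2-3): L=3.0604, (cx,cy)=(0.6270,0.7790)
solve A·x = −loads:
  F[0-1] = -3319.0405 N (compression)
  F[0-2] = -2841.3066 N (compression)
  F[1-2] = +3617.7415 N (tension)
  F[1-3] = -4200.7163 N (compression)
  F[2-3] = -904.6847 N (compression)
  Rx@0 = +4766.5500 N
  Ry@0 = +2703.6027 N
  Ry@2 = -2108.9527 N

-2841.307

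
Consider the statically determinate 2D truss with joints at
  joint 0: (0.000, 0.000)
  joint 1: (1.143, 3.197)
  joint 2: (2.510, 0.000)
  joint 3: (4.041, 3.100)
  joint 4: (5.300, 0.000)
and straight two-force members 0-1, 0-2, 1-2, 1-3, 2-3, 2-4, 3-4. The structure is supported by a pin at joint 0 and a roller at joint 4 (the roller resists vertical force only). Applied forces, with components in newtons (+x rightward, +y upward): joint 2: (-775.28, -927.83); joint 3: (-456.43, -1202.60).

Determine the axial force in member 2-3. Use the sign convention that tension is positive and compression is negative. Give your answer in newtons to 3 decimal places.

-157.249

N=5 nodes, M=7 members, R=3 reactions → 2N=10, M+R=10
member 0 (0-1): L=3.3952, (cx,cy)=(0.3367,0.9416)
member 1 (0-2): L=2.5100, (cx,cy)=(1.0000,0.0000)
member 2 (1-2): L=3.4770, (cx,cy)=(0.3932,-0.9195)
member 3 (1-3): L=2.8996, (cx,cy)=(0.9994,-0.0335)
member 4 (2-3): L=3.4575, (cx,cy)=(0.4428,0.8966)
member 5 (2-4): L=2.7900, (cx,cy)=(1.0000,0.0000)
member 6 (3-4): L=3.3459, (cx,cy)=(0.3763,-0.9265)
solve A·x = −loads:
  F[0-1] = -1105.6020 N (compression)
  F[0-2] = -859.5051 N (compression)
  F[1-2] = +1162.4297 N (tension)
  F[1-3] = -829.6849 N (compression)
  F[2-3] = -157.2488 N (compression)
  F[2-4] = +442.4222 N (tension)
  F[3-4] = -1175.7765 N (compression)
  Rx@0 = +1231.7100 N
  Ry@0 = +1041.0664 N
  Ry@4 = +1089.3636 N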